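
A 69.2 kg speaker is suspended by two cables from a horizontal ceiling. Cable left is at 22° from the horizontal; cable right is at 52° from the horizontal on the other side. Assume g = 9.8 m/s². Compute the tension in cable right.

Weight W = 69.2 × 9.8 = 678.2 N acts straight down.
Horizontal: T_left cos 22° = T_right cos 52°  →  T_left = 0.664 T_right.
Vertical: T_left sin 22° + T_right sin 52° = 678.2.
Substituting the horizontal relation into the vertical equation gives 1.037 T_right = 678.2, so T_right = 654.1 N.

T_right ≈ 654 N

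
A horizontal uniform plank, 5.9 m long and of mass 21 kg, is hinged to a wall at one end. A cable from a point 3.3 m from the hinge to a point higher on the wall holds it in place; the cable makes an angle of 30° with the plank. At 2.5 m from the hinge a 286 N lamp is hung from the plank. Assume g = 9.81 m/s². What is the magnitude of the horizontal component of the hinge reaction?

Take torques about the hinge: T sin 30° · 3.3 = 21×9.81×2.95 + 286×2.5 = 1322.7 N·m.
So T = 1322.7 / (0.5000 × 3.3) = 801.65 N.
ΣF_x = 0: H_x = T cos 30° = 694.25 N.

H_x ≈ 694 N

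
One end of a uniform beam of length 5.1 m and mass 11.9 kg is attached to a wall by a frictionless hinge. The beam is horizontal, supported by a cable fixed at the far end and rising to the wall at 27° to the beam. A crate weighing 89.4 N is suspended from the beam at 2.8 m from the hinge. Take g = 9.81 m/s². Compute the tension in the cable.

T ≈ 237 N

Take torques about the hinge: T sin 27° · 5.1 = 11.9×9.81×2.55 + 89.4×2.8 = 548 N·m.
So T = 548 / (0.4540 × 5.1) = 236.68 N.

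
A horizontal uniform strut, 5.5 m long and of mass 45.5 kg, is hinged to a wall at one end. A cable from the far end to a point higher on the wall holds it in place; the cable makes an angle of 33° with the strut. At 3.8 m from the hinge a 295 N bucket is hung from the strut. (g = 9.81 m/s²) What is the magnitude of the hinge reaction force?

|H| ≈ 729 N

Take torques about the hinge: T sin 33° · 5.5 = 45.5×9.81×2.75 + 295×3.8 = 2348.5 N·m.
So T = 2348.5 / (0.5446 × 5.5) = 784 N.
ΣF_x = 0: H_x = T cos 33° = 657.52 N.
ΣF_y = 0: H_y = (45.5×9.81 + 295) − T sin 33° = 741.36 − 427 = 314.36 N.
|H| = √(H_x² + H_y²) = √((657.52)² + (314.36)²) = 728.8 N.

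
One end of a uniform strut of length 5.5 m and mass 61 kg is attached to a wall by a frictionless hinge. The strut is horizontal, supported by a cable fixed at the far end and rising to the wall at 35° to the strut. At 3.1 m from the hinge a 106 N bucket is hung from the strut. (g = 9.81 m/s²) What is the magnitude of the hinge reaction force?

|H| ≈ 618 N

Take torques about the hinge: T sin 35° · 5.5 = 61×9.81×2.75 + 106×3.1 = 1974.2 N·m.
So T = 1974.2 / (0.5736 × 5.5) = 625.81 N.
ΣF_x = 0: H_x = T cos 35° = 512.63 N.
ΣF_y = 0: H_y = (61×9.81 + 106) − T sin 35° = 704.41 − 358.95 = 345.46 N.
|H| = √(H_x² + H_y²) = √((512.63)² + (345.46)²) = 618.17 N.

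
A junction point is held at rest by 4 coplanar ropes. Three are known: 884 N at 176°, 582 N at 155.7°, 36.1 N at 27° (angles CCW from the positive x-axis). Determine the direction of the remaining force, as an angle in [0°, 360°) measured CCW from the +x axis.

Sum the known components: ΣF_x = -1380 N, ΣF_y = 317.6 N.
For equilibrium the remaining force must supply (−ΣF_x, −ΣF_y) = (1380, -317.6) N.
Magnitude = √((1380)² + (-317.6)²) = 1416 N; direction = atan2(-317.6, 1380) = 347.0°.

θ ≈ 347°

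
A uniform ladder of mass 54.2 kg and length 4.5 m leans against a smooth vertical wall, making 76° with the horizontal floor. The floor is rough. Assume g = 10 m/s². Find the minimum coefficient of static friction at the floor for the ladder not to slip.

μ_min ≈ 0.125

ΣF_y = 0: N_floor = 54.2×10 = 542 N.
Torques about the foot: N_wall · 4.5 sin 76° = 54.2×10×2.25 cos 76° → N_wall = 67.568 N.
ΣF_x = 0: f_floor = N_wall = 67.568 N.
μ_min = f_floor / N_floor = 67.568 / 542 = 0.1247.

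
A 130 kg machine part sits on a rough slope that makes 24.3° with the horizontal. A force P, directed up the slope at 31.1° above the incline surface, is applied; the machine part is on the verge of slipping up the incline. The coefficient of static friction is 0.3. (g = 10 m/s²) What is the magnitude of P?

P ≈ 881 N

On the verge of sliding up the incline, friction equals μN and acts down the slope.
Perpendicular: N + P sin 31.1° = W cos 24.3° = 1185 N.
Along incline: P cos 31.1° = W sin 24.3° + μN  with W sin 24.3° = 535 N.
Solving the pair for P and N: P = 880.5 N, N = 730 N (and f = μN = 219 N).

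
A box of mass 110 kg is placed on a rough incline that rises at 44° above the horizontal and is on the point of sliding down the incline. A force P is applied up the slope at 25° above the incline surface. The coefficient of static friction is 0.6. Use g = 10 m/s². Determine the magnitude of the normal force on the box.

N ≈ 604 N

On the verge of sliding down the incline, friction equals μN and acts up the slope.
Perpendicular: N + P sin 25° = W cos 44° = 791.3 N.
Along incline: P cos 25° + μN = W sin 44° with W sin 44° = 764.1 N.
Solving the pair for P and N: P = 443.3 N, N = 603.9 N (and f = μN = 362.4 N).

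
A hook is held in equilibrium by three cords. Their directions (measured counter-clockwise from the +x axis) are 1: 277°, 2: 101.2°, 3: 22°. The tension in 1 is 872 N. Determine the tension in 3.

T_3 ≈ 65 N

Resolve: ΣF_x = 872 cos 277° + T_2 cos 101.2° + T_3 cos 22° = 0.
        ΣF_y = 872 sin 277° + T_2 sin 101.2° + T_3 sin 22° = 0.
The known terms sum to (106.3, -865.5) N, so -0.1942 T_2 + 0.9272 T_3 = -106.3 and 0.9810 T_2 + 0.3746 T_3 = 865.5.
Solving simultaneously: T_2 = 857.5 N, T_3 = 65.02 N.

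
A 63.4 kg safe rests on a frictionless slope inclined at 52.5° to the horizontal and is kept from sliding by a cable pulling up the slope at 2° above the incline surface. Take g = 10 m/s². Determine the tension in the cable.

T ≈ 503 N

Take axes along and perpendicular to the incline. Weight components: W sin 52.5° = 503 N down-slope, W cos 52.5° = 386 N into the surface.
Along incline: T cos 2° = W sin 52.5° → T = 503.3 N.
Perpendicular: N = W cos 52.5° − T sin 2° = 368.4 N.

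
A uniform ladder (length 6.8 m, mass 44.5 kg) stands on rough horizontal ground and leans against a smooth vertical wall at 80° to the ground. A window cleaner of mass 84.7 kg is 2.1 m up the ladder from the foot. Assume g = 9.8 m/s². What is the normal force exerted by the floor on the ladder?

N_floor ≈ 1270 N

ΣF_y = 0: N_floor = 44.5×9.8 + 84.7×9.8 = 1266.2 N.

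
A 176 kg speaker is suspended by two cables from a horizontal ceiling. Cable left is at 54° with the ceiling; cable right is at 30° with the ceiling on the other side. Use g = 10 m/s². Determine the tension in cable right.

T_right ≈ 1040 N

Weight W = 176 × 10 = 1760 N acts straight down.
Horizontal: T_left cos 54° = T_right cos 30°  →  T_left = 1.473 T_right.
Vertical: T_left sin 54° + T_right sin 30° = 1760.
Substituting the horizontal relation into the vertical equation gives 1.692 T_right = 1760, so T_right = 1040 N.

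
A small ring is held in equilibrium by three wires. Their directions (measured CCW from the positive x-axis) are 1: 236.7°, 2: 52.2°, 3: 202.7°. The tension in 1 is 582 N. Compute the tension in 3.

Resolve: ΣF_x = 582 cos 236.7° + T_2 cos 52.2° + T_3 cos 202.7° = 0.
        ΣF_y = 582 sin 236.7° + T_2 sin 52.2° + T_3 sin 202.7° = 0.
The known terms sum to (-319.5, -486.4) N, so 0.6129 T_2 − 0.9225 T_3 = 319.5 and 0.7902 T_2 − 0.3859 T_3 = 486.4.
Solving simultaneously: T_2 = 660.9 N, T_3 = 92.73 N.

T_3 ≈ 92.7 N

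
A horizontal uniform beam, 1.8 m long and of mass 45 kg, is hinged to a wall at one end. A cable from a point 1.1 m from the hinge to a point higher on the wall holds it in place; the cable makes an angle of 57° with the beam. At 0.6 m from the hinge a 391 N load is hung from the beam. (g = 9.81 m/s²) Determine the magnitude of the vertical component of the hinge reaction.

Take torques about the hinge: T sin 57° · 1.1 = 45×9.81×0.9 + 391×0.6 = 631.91 N·m.
So T = 631.91 / (0.8387 × 1.1) = 684.96 N.
ΣF_y = 0: H_y = (45×9.81 + 391) − T sin 57° = 832.45 − 574.46 = 257.99 N.

|H_y| ≈ 258 N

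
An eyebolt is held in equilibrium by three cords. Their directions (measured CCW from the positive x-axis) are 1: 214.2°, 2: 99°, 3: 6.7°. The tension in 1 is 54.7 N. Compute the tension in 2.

Resolve: ΣF_x = 54.7 cos 214.2° + T_2 cos 99° + T_3 cos 6.7° = 0.
        ΣF_y = 54.7 sin 214.2° + T_2 sin 99° + T_3 sin 6.7° = 0.
The known terms sum to (-45.24, -30.75) N, so -0.1564 T_2 + 0.9932 T_3 = 45.24 and 0.9877 T_2 + 0.1167 T_3 = 30.75.
Solving simultaneously: T_2 = 25.28 N, T_3 = 49.53 N.

T_2 ≈ 25.3 N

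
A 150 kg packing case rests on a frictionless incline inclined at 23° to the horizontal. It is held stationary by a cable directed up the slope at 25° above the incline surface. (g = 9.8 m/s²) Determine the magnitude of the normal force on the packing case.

Take axes along and perpendicular to the incline. Weight components: W sin 23° = 574.4 N down-slope, W cos 23° = 1353 N into the surface.
Along incline: T cos 25° = W sin 23° → T = 633.8 N.
Perpendicular: N = W cos 23° − T sin 25° = 1085 N.

N ≈ 1090 N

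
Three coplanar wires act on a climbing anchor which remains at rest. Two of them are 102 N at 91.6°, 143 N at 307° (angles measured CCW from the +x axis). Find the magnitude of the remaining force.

Sum the known components: ΣF_x = 83.21 N, ΣF_y = -12.24 N.
For equilibrium the remaining force must supply (−ΣF_x, −ΣF_y) = (-83.21, 12.24) N.
Magnitude = √((-83.21)² + (12.24)²) = 84.11 N; direction = atan2(12.24, -83.21) = 171.6°.

F ≈ 84.1 N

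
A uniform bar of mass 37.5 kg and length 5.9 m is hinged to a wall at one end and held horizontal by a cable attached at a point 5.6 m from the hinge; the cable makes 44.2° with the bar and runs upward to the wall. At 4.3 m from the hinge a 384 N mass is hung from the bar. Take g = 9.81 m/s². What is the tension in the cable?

T ≈ 701 N

Take torques about the hinge: T sin 44.2° · 5.6 = 37.5×9.81×2.95 + 384×4.3 = 2736.4 N·m.
So T = 2736.4 / (0.6972 × 5.6) = 700.91 N.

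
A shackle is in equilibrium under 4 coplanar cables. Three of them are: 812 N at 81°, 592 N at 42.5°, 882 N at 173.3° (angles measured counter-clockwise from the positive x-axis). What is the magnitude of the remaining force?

F ≈ 1340 N

Sum the known components: ΣF_x = -312.5 N, ΣF_y = 1305 N.
For equilibrium the remaining force must supply (−ΣF_x, −ΣF_y) = (312.5, -1305) N.
Magnitude = √((312.5)² + (-1305)²) = 1342 N; direction = atan2(-1305, 312.5) = 283.5°.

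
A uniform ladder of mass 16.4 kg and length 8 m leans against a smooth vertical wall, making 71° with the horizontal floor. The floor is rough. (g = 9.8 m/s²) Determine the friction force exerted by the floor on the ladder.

Torques about the foot: N_wall · 8 sin 71° = 16.4×9.8×4 cos 71° → N_wall = 27.67 N.
ΣF_x = 0: f_floor = N_wall = 27.67 N.

f ≈ 27.7 N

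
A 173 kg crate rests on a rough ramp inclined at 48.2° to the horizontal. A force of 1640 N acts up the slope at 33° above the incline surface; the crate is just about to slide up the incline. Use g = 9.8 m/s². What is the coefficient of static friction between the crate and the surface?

On the verge of sliding up the incline, friction is at its maximum μN and acts down the slope.
Perpendicular to incline: N = W cos 48.2° − P sin 33° = 1130 − 893.2 = 236.8 N.
Along incline: P cos 33° − μN = W sin 48.2° → μ = −(W sin 48.2° − P cos 33°) / N = 0.471.

μ ≈ 0.471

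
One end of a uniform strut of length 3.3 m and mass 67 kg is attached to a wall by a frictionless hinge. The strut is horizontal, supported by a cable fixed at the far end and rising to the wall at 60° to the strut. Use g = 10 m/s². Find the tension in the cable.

T ≈ 387 N

Take torques about the hinge: T sin 60° · 3.3 = 67×10×1.65 = 1105.5 N·m.
So T = 1105.5 / (0.8660 × 3.3) = 386.82 N.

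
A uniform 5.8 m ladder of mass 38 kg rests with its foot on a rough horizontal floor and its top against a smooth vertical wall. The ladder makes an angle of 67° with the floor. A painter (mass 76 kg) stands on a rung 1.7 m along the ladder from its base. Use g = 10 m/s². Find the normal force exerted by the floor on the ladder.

N_floor ≈ 1140 N

ΣF_y = 0: N_floor = 38×10 + 76×10 = 1140 N.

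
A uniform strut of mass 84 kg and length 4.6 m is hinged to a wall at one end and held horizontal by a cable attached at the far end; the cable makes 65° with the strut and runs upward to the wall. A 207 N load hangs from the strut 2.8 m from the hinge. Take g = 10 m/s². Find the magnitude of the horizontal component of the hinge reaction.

H_x ≈ 255 N

Take torques about the hinge: T sin 65° · 4.6 = 84×10×2.3 + 207×2.8 = 2511.6 N·m.
So T = 2511.6 / (0.9063 × 4.6) = 602.44 N.
ΣF_x = 0: H_x = T cos 65° = 254.6 N.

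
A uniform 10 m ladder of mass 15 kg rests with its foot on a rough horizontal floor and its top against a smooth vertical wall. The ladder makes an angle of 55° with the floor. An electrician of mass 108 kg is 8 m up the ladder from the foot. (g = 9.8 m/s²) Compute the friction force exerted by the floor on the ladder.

Torques about the foot: N_wall · 10 sin 55° = 15×9.8×5 cos 55° + 108×9.8×8 cos 55° → N_wall = 644.34 N.
ΣF_x = 0: f_floor = N_wall = 644.34 N.

f ≈ 644 N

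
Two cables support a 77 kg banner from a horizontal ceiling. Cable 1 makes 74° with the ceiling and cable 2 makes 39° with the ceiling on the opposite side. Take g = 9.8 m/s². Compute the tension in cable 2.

T_2 ≈ 226 N

Weight W = 77 × 9.8 = 754.6 N acts straight down.
Horizontal: T_1 cos 74° = T_2 cos 39°  →  T_1 = 2.819 T_2.
Vertical: T_1 sin 74° + T_2 sin 39° = 754.6.
Substituting the horizontal relation into the vertical equation gives 3.34 T_2 = 754.6, so T_2 = 226 N.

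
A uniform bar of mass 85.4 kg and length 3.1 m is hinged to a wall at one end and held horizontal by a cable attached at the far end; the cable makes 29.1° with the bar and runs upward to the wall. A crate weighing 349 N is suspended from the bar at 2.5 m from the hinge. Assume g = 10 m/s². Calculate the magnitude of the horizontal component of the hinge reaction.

Take torques about the hinge: T sin 29.1° · 3.1 = 85.4×10×1.55 + 349×2.5 = 2196.2 N·m.
So T = 2196.2 / (0.4863 × 3.1) = 1456.7 N.
ΣF_x = 0: H_x = T cos 29.1° = 1272.8 N.

H_x ≈ 1270 N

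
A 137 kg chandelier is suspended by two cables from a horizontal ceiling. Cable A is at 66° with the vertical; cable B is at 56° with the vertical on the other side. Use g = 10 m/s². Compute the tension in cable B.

Angles from the horizontal: cable A is 90° − 66° = 24°, cable B is 90° − 56° = 34°.
Weight W = 137 × 10 = 1370 N acts straight down.
Horizontal: T_A cos 24° = T_B cos 34°  →  T_A = 0.9075 T_B.
Vertical: T_A sin 24° + T_B sin 34° = 1370.
Substituting the horizontal relation into the vertical equation gives 0.9283 T_B = 1370, so T_B = 1476 N.

T_B ≈ 1480 N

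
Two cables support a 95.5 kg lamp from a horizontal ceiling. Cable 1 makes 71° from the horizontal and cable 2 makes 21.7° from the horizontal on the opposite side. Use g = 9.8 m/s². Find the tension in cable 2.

Weight W = 95.5 × 9.8 = 935.9 N acts straight down.
Horizontal: T_1 cos 71° = T_2 cos 21.7°  →  T_1 = 2.854 T_2.
Vertical: T_1 sin 71° + T_2 sin 21.7° = 935.9.
Substituting the horizontal relation into the vertical equation gives 3.068 T_2 = 935.9, so T_2 = 305 N.

T_2 ≈ 305 N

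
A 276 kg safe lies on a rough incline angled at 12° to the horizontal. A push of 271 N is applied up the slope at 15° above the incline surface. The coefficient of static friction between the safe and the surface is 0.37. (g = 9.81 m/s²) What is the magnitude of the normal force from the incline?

Axes along / perpendicular to the incline. W sin 12° = 562.9 N down-slope; W cos 12° = 2648 N into the surface.
Perpendicular: N = W cos 12° − P sin 15° = 2648 − 70.14 = 2578 N.
Along incline: P cos 15° + f = W sin 12° (friction acts up-slope) → f = 562.9 − 261.8 = 301.2 N.
|f| = 301.2 N ≤ μN = 954 N, so the safe is indeed static.

N ≈ 2580 N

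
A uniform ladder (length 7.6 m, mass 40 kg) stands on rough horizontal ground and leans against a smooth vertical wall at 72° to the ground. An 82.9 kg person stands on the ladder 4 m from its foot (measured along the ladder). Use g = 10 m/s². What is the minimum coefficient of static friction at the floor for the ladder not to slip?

ΣF_y = 0: N_floor = 40×10 + 82.9×10 = 1229 N.
Torques about the foot: N_wall · 7.6 sin 72° = 40×10×3.8 cos 72° + 82.9×10×4 cos 72° → N_wall = 206.75 N.
ΣF_x = 0: f_floor = N_wall = 206.75 N.
μ_min = f_floor / N_floor = 206.75 / 1229 = 0.1682.

μ_min ≈ 0.168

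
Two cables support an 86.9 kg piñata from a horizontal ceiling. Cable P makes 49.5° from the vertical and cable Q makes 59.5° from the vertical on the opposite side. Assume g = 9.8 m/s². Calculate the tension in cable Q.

Angles from the horizontal: cable P is 90° − 49.5° = 40.5°, cable Q is 90° − 59.5° = 30.5°.
Weight W = 86.9 × 9.8 = 851.6 N acts straight down.
Horizontal: T_P cos 40.5° = T_Q cos 30.5°  →  T_P = 1.133 T_Q.
Vertical: T_P sin 40.5° + T_Q sin 30.5° = 851.6.
Substituting the horizontal relation into the vertical equation gives 1.243 T_Q = 851.6, so T_Q = 684.9 N.

T_Q ≈ 685 N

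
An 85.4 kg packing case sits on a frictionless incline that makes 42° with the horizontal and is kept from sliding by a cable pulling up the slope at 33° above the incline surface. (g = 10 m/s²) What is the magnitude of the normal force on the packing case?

Take axes along and perpendicular to the incline. Weight components: W sin 42° = 571.4 N down-slope, W cos 42° = 634.6 N into the surface.
Along incline: T cos 33° = W sin 42° → T = 681.4 N.
Perpendicular: N = W cos 42° − T sin 33° = 263.5 N.

N ≈ 264 N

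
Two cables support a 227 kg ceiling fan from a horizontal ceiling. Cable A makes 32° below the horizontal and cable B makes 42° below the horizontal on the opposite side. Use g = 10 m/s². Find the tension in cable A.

T_A ≈ 1750 N

Weight W = 227 × 10 = 2270 N acts straight down.
Horizontal: T_A cos 32° = T_B cos 42°  →  T_B = 1.141 T_A.
Vertical: T_A sin 32° + T_B sin 42° = 2270.
Substituting the horizontal relation into the vertical equation gives 1.294 T_A = 2270, so T_A = 1755 N.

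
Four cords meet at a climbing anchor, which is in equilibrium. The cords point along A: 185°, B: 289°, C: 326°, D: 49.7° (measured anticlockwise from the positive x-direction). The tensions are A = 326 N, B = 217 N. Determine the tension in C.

Resolve: ΣF_x = 326 cos 185° + 217 cos 289° + T_C cos 326° + T_D cos 49.7° = 0.
        ΣF_y = 326 sin 185° + 217 sin 289° + T_C sin 326° + T_D sin 49.7° = 0.
The known terms sum to (-254.1, -233.6) N, so 0.8290 T_C + 0.6468 T_D = 254.1 and -0.5592 T_C + 0.7627 T_D = 233.6.
Solving simultaneously: T_C = 42.98 N, T_D = 337.8 N.

T_C ≈ 43 N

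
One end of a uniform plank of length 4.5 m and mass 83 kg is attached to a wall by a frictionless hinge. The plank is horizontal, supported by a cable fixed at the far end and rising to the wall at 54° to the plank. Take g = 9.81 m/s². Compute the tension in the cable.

T ≈ 503 N

Take torques about the hinge: T sin 54° · 4.5 = 83×9.81×2.25 = 1832 N·m.
So T = 1832 / (0.8090 × 4.5) = 503.22 N.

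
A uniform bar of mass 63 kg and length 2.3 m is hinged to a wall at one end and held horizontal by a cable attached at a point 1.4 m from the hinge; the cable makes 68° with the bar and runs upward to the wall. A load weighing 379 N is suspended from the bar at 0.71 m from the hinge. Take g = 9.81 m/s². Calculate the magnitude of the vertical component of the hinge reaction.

|H_y| ≈ 297 N

Take torques about the hinge: T sin 68° · 1.4 = 63×9.81×1.15 + 379×0.71 = 979.82 N·m.
So T = 979.82 / (0.9272 × 1.4) = 754.84 N.
ΣF_y = 0: H_y = (63×9.81 + 379) − T sin 68° = 997.03 − 699.87 = 297.16 N.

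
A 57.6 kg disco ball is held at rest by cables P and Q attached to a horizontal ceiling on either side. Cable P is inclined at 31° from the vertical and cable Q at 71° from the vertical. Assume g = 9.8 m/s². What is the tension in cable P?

Angles from the horizontal: cable P is 90° − 31° = 59°, cable Q is 90° − 71° = 19°.
Weight W = 57.6 × 9.8 = 564.5 N acts straight down.
Horizontal: T_P cos 59° = T_Q cos 19°  →  T_Q = 0.5447 T_P.
Vertical: T_P sin 59° + T_Q sin 19° = 564.5.
Substituting the horizontal relation into the vertical equation gives 1.035 T_P = 564.5, so T_P = 545.7 N.

T_P ≈ 546 N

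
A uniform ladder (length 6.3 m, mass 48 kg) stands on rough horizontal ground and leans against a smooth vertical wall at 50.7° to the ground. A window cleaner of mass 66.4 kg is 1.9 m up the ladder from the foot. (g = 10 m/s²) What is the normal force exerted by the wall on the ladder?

Torques about the foot: N_wall · 6.3 sin 50.7° = 48×10×3.15 cos 50.7° + 66.4×10×1.9 cos 50.7° → N_wall = 360.34 N.

N_wall ≈ 360 N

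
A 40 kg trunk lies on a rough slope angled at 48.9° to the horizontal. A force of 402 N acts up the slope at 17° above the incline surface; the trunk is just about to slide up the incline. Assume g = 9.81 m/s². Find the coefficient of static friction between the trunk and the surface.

On the verge of sliding up the incline, friction is at its maximum μN and acts down the slope.
Perpendicular to incline: N = W cos 48.9° − P sin 17° = 258 − 117.5 = 140.4 N.
Along incline: P cos 17° − μN = W sin 48.9° → μ = −(W sin 48.9° − P cos 17°) / N = 0.6319.

μ ≈ 0.632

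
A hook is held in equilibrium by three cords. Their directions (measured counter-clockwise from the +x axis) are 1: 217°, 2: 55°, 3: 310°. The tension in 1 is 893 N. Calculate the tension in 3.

Resolve: ΣF_x = 893 cos 217° + T_2 cos 55° + T_3 cos 310° = 0.
        ΣF_y = 893 sin 217° + T_2 sin 55° + T_3 sin 310° = 0.
The known terms sum to (-713.2, -537.4) N, so 0.5736 T_2 + 0.6428 T_3 = 713.2 and 0.8192 T_2 − 0.7660 T_3 = 537.4.
Solving simultaneously: T_2 = 923.2 N, T_3 = 285.7 N.

T_3 ≈ 286 N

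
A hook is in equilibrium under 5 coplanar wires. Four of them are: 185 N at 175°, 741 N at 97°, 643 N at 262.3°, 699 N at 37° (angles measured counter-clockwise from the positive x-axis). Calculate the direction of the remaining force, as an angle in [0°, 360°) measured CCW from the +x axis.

θ ≈ 250°

Sum the known components: ΣF_x = 197.5 N, ΣF_y = 535.1 N.
For equilibrium the remaining force must supply (−ΣF_x, −ΣF_y) = (-197.5, -535.1) N.
Magnitude = √((-197.5)² + (-535.1)²) = 570.4 N; direction = atan2(-535.1, -197.5) = 249.7°.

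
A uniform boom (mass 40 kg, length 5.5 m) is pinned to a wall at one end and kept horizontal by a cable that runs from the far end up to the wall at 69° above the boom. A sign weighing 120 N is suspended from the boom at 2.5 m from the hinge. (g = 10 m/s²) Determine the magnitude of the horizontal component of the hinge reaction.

H_x ≈ 97.7 N

Take torques about the hinge: T sin 69° · 5.5 = 40×10×2.75 + 120×2.5 = 1400 N·m.
So T = 1400 / (0.9336 × 5.5) = 272.66 N.
ΣF_x = 0: H_x = T cos 69° = 97.711 N.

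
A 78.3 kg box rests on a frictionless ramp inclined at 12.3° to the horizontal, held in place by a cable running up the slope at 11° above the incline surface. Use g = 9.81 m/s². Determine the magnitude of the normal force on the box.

Take axes along and perpendicular to the incline. Weight components: W sin 12.3° = 163.6 N down-slope, W cos 12.3° = 750.5 N into the surface.
Along incline: T cos 11° = W sin 12.3° → T = 166.7 N.
Perpendicular: N = W cos 12.3° − T sin 11° = 718.7 N.

N ≈ 719 N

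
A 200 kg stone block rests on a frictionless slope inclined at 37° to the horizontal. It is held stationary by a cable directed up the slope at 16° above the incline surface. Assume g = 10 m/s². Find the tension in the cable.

Take axes along and perpendicular to the incline. Weight components: W sin 37° = 1204 N down-slope, W cos 37° = 1597 N into the surface.
Along incline: T cos 16° = W sin 37° → T = 1252 N.
Perpendicular: N = W cos 37° − T sin 16° = 1252 N.

T ≈ 1250 N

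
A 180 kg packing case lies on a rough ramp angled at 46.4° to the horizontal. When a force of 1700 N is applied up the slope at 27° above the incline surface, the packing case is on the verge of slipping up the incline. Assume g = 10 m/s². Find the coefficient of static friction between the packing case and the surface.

On the verge of sliding up the incline, friction is at its maximum μN and acts down the slope.
Perpendicular to incline: N = W cos 46.4° − P sin 27° = 1241 − 771.8 = 469.5 N.
Along incline: P cos 27° − μN = W sin 46.4° → μ = −(W sin 46.4° − P cos 27°) / N = 0.4498.

μ ≈ 0.450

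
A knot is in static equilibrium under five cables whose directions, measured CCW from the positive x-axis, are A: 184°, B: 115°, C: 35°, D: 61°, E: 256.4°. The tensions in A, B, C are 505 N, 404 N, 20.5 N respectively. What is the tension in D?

Resolve: ΣF_x = 505 cos 184° + 404 cos 115° + 20.5 cos 35° + T_D cos 61° + T_E cos 256.4° = 0.
        ΣF_y = 505 sin 184° + 404 sin 115° + 20.5 sin 35° + T_D sin 61° + T_E sin 256.4° = 0.
The known terms sum to (-657.7, 342.7) N, so 0.4848 T_D − 0.2351 T_E = 657.7 and 0.8746 T_D − 0.9720 T_E = -342.7.
Solving simultaneously: T_D = 2711 N, T_E = 2792 N.

T_D ≈ 2710 N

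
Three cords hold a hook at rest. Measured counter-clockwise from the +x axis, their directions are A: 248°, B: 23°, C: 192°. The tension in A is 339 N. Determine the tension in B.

Resolve: ΣF_x = 339 cos 248° + T_B cos 23° + T_C cos 192° = 0.
        ΣF_y = 339 sin 248° + T_B sin 23° + T_C sin 192° = 0.
The known terms sum to (-127, -314.3) N, so 0.9205 T_B − 0.9781 T_C = 127 and 0.3907 T_B − 0.2079 T_C = 314.3.
Solving simultaneously: T_B = 1473 N, T_C = 1256 N.

T_B ≈ 1470 N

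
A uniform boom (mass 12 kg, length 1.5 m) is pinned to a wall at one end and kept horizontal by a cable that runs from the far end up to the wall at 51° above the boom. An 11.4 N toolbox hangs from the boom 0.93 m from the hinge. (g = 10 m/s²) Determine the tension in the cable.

Take torques about the hinge: T sin 51° · 1.5 = 12×10×0.75 + 11.4×0.93 = 100.6 N·m.
So T = 100.6 / (0.7771 × 1.5) = 86.3 N.

T ≈ 86.3 N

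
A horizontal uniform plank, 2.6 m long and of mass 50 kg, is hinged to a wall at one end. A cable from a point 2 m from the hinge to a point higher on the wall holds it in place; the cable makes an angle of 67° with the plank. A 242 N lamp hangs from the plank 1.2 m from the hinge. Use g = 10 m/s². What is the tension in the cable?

Take torques about the hinge: T sin 67° · 2 = 50×10×1.3 + 242×1.2 = 940.4 N·m.
So T = 940.4 / (0.9205 × 2) = 510.81 N.

T ≈ 511 N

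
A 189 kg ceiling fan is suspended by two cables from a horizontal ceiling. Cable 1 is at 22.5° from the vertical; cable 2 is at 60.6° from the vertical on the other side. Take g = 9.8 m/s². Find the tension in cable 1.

T_1 ≈ 1630 N

Angles from the horizontal: cable 1 is 90° − 22.5° = 67.5°, cable 2 is 90° − 60.6° = 29.4°.
Weight W = 189 × 9.8 = 1852 N acts straight down.
Horizontal: T_1 cos 67.5° = T_2 cos 29.4°  →  T_2 = 0.4393 T_1.
Vertical: T_1 sin 67.5° + T_2 sin 29.4° = 1852.
Substituting the horizontal relation into the vertical equation gives 1.14 T_1 = 1852, so T_1 = 1625 N.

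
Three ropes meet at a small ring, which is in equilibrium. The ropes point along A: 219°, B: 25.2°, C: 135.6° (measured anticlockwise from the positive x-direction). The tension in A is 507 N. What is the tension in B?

T_B ≈ 537 N

Resolve: ΣF_x = 507 cos 219° + T_B cos 25.2° + T_C cos 135.6° = 0.
        ΣF_y = 507 sin 219° + T_B sin 25.2° + T_C sin 135.6° = 0.
The known terms sum to (-394, -319.1) N, so 0.9048 T_B − 0.7145 T_C = 394 and 0.4258 T_B + 0.6997 T_C = 319.1.
Solving simultaneously: T_B = 537.3 N, T_C = 129 N.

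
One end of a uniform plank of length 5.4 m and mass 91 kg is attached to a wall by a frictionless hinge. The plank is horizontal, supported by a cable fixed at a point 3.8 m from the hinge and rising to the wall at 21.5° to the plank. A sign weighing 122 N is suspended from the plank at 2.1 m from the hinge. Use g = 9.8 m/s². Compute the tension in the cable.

T ≈ 1910 N

Take torques about the hinge: T sin 21.5° · 3.8 = 91×9.8×2.7 + 122×2.1 = 2664.1 N·m.
So T = 2664.1 / (0.3665 × 3.8) = 1912.9 N.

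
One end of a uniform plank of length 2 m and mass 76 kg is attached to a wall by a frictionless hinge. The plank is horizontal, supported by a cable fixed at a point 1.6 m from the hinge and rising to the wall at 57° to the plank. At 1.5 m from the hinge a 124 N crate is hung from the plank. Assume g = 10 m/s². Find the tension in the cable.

Take torques about the hinge: T sin 57° · 1.6 = 76×10×1 + 124×1.5 = 946 N·m.
So T = 946 / (0.8387 × 1.6) = 704.98 N.

T ≈ 705 N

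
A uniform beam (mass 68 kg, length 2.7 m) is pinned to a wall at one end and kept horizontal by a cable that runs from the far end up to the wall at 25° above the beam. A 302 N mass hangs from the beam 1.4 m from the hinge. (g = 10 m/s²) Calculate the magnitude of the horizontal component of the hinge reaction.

H_x ≈ 1060 N

Take torques about the hinge: T sin 25° · 2.7 = 68×10×1.35 + 302×1.4 = 1340.8 N·m.
So T = 1340.8 / (0.4226 × 2.7) = 1175 N.
ΣF_x = 0: H_x = T cos 25° = 1064.9 N.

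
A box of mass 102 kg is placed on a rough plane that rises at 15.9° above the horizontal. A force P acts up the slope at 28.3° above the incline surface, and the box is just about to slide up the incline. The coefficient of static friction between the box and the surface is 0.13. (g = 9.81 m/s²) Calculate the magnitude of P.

P ≈ 424 N

On the verge of sliding up the incline, friction equals μN and acts down the slope.
Perpendicular: N + P sin 28.3° = W cos 15.9° = 962.3 N.
Along incline: P cos 28.3° = W sin 15.9° + μN  with W sin 15.9° = 274.1 N.
Solving the pair for P and N: P = 423.8 N, N = 761.4 N (and f = μN = 98.99 N).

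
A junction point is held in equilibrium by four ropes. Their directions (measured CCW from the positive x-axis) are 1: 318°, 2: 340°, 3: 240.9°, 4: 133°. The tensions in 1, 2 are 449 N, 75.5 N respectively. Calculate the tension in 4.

T_4 ≈ 538 N

Resolve: ΣF_x = 449 cos 318° + 75.5 cos 340° + T_3 cos 240.9° + T_4 cos 133° = 0.
        ΣF_y = 449 sin 318° + 75.5 sin 340° + T_3 sin 240.9° + T_4 sin 133° = 0.
The known terms sum to (404.6, -326.3) N, so -0.4863 T_3 − 0.6820 T_4 = -404.6 and -0.8738 T_3 + 0.7314 T_4 = 326.3.
Solving simultaneously: T_3 = 77.14 N, T_4 = 538.3 N.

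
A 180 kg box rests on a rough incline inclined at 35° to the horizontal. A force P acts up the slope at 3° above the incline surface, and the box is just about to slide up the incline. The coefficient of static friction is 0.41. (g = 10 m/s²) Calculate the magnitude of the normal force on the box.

N ≈ 1390 N

On the verge of sliding up the incline, friction equals μN and acts down the slope.
Perpendicular: N + P sin 3° = W cos 35° = 1474 N.
Along incline: P cos 3° = W sin 35° + μN  with W sin 35° = 1032 N.
Solving the pair for P and N: P = 1605 N, N = 1390 N (and f = μN = 570.1 N).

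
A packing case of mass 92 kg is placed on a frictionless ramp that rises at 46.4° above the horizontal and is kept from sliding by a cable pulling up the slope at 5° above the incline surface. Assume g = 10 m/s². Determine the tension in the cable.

T ≈ 669 N

Take axes along and perpendicular to the incline. Weight components: W sin 46.4° = 666.2 N down-slope, W cos 46.4° = 634.4 N into the surface.
Along incline: T cos 5° = W sin 46.4° → T = 668.8 N.
Perpendicular: N = W cos 46.4° − T sin 5° = 576.2 N.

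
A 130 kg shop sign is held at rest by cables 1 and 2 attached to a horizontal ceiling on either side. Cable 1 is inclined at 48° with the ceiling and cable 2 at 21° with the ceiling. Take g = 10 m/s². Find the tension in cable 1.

T_1 ≈ 1300 N

Weight W = 130 × 10 = 1300 N acts straight down.
Horizontal: T_1 cos 48° = T_2 cos 21°  →  T_2 = 0.7167 T_1.
Vertical: T_1 sin 48° + T_2 sin 21° = 1300.
Substituting the horizontal relation into the vertical equation gives 1 T_1 = 1300, so T_1 = 1300 N.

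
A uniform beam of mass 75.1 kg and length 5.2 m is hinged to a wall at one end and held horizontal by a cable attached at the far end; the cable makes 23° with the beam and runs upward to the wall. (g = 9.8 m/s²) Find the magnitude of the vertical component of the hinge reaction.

|H_y| ≈ 368 N

Take torques about the hinge: T sin 23° · 5.2 = 75.1×9.8×2.6 = 1913.5 N·m.
So T = 1913.5 / (0.3907 × 5.2) = 941.8 N.
ΣF_y = 0: H_y = (75.1×9.8) − T sin 23° = 735.98 − 367.99 = 367.99 N.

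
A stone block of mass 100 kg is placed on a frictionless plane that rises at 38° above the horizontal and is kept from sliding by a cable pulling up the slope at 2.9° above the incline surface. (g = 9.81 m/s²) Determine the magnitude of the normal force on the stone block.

N ≈ 742 N

Take axes along and perpendicular to the incline. Weight components: W sin 38° = 604 N down-slope, W cos 38° = 773 N into the surface.
Along incline: T cos 2.9° = W sin 38° → T = 604.7 N.
Perpendicular: N = W cos 38° − T sin 2.9° = 742.4 N.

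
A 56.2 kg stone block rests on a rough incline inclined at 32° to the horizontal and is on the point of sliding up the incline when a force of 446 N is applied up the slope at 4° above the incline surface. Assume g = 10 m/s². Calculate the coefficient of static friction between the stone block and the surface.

On the verge of sliding up the incline, friction is at its maximum μN and acts down the slope.
Perpendicular to incline: N = W cos 32° − P sin 4° = 476.6 − 31.11 = 445.5 N.
Along incline: P cos 4° − μN = W sin 32° → μ = −(W sin 32° − P cos 4°) / N = 0.3302.

μ ≈ 0.330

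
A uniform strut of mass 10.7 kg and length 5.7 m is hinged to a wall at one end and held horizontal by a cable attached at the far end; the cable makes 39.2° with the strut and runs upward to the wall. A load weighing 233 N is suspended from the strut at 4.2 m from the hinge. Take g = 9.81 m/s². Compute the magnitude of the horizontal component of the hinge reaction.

Take torques about the hinge: T sin 39.2° · 5.7 = 10.7×9.81×2.85 + 233×4.2 = 1277.8 N·m.
So T = 1277.8 / (0.6320 × 5.7) = 354.68 N.
ΣF_x = 0: H_x = T cos 39.2° = 274.86 N.

H_x ≈ 275 N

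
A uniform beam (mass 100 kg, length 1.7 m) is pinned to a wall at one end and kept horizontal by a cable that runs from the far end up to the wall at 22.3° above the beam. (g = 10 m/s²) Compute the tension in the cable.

Take torques about the hinge: T sin 22.3° · 1.7 = 100×10×0.85 = 850 N·m.
So T = 850 / (0.3795 × 1.7) = 1317.7 N.

T ≈ 1320 N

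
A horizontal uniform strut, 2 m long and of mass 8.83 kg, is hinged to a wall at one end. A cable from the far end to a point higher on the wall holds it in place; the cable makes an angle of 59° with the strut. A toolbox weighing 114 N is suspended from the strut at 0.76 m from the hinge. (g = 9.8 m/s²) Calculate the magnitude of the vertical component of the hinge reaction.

Take torques about the hinge: T sin 59° · 2 = 8.83×9.8×1 + 114×0.76 = 173.17 N·m.
So T = 173.17 / (0.8572 × 2) = 101.02 N.
ΣF_y = 0: H_y = (8.83×9.8 + 114) − T sin 59° = 200.53 − 86.587 = 113.95 N.

|H_y| ≈ 114 N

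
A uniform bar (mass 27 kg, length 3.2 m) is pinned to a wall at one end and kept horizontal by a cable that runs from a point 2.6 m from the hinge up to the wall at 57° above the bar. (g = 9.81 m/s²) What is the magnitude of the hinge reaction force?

Take torques about the hinge: T sin 57° · 2.6 = 27×9.81×1.6 = 423.79 N·m.
So T = 423.79 / (0.8387 × 2.6) = 194.35 N.
ΣF_x = 0: H_x = T cos 57° = 105.85 N.
ΣF_y = 0: H_y = (27×9.81) − T sin 57° = 264.87 − 163 = 101.87 N.
|H| = √(H_x² + H_y²) = √((105.85)² + (101.87)²) = 146.91 N.

|H| ≈ 147 N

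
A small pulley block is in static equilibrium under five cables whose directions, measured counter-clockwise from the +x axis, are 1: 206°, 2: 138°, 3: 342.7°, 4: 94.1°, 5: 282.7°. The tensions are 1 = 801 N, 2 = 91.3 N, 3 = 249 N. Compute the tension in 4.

Resolve: ΣF_x = 801 cos 206° + 91.3 cos 138° + 249 cos 342.7° + T_4 cos 94.1° + T_5 cos 282.7° = 0.
        ΣF_y = 801 sin 206° + 91.3 sin 138° + 249 sin 342.7° + T_4 sin 94.1° + T_5 sin 282.7° = 0.
The known terms sum to (-550, -364.1) N, so -0.0715 T_4 + 0.2198 T_5 = 550 and 0.9974 T_4 − 0.9755 T_5 = 364.1.
Solving simultaneously: T_4 = 4124 N, T_5 = 3843 N.

T_4 ≈ 4120 N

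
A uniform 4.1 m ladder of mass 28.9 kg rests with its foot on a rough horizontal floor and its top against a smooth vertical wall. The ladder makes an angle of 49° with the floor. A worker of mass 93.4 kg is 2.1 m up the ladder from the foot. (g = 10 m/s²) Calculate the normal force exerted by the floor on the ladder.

N_floor ≈ 1220 N

ΣF_y = 0: N_floor = 28.9×10 + 93.4×10 = 1223 N.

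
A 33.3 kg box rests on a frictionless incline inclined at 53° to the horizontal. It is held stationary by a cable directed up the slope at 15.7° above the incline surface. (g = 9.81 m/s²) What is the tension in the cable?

T ≈ 271 N

Take axes along and perpendicular to the incline. Weight components: W sin 53° = 260.9 N down-slope, W cos 53° = 196.6 N into the surface.
Along incline: T cos 15.7° = W sin 53° → T = 271 N.
Perpendicular: N = W cos 53° − T sin 15.7° = 123.3 N.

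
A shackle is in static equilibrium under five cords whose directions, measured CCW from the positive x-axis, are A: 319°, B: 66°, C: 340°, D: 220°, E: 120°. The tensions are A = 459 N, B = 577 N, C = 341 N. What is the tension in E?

T_E ≈ 503 N

Resolve: ΣF_x = 459 cos 319° + 577 cos 66° + 341 cos 340° + T_D cos 220° + T_E cos 120° = 0.
        ΣF_y = 459 sin 319° + 577 sin 66° + 341 sin 340° + T_D sin 220° + T_E sin 120° = 0.
The known terms sum to (901.5, 109.4) N, so -0.7660 T_D − 0.5000 T_E = -901.5 and -0.6428 T_D + 0.8660 T_E = -109.4.
Solving simultaneously: T_D = 848.3 N, T_E = 503.4 N.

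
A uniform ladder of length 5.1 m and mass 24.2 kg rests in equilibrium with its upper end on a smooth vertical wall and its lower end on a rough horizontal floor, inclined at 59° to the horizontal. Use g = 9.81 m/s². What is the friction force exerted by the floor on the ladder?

Torques about the foot: N_wall · 5.1 sin 59° = 24.2×9.81×2.55 cos 59° → N_wall = 71.323 N.
ΣF_x = 0: f_floor = N_wall = 71.323 N.

f ≈ 71.3 N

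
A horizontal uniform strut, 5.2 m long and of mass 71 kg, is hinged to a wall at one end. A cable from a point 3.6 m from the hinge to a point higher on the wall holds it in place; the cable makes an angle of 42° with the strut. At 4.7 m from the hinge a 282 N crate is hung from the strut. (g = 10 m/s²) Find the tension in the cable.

Take torques about the hinge: T sin 42° · 3.6 = 71×10×2.6 + 282×4.7 = 3171.4 N·m.
So T = 3171.4 / (0.6691 × 3.6) = 1316.6 N.

T ≈ 1320 N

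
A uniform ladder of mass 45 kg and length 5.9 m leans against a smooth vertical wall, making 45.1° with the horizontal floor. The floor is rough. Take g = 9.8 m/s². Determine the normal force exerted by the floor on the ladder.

ΣF_y = 0: N_floor = 45×9.8 = 441 N.

N_floor ≈ 441 N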